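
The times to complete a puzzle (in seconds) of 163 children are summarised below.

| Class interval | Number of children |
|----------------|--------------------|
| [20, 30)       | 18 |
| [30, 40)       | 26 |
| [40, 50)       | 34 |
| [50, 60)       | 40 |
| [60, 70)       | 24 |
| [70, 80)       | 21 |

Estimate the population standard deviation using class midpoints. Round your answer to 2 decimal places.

Midpoints: 25, 35, 45, 55, 65, 75
n = 163, Σfm = 8225, mean = 50.4601
Σfm² = 452475
Σf(m − x̄)² = Σfm² − (Σfm)²/n = 452475 − 8225²/163 = 37440.4908
Population variance = 37440.4908 / 163 = 229.6963
Standard deviation = √229.6963 = 15.1557

15.16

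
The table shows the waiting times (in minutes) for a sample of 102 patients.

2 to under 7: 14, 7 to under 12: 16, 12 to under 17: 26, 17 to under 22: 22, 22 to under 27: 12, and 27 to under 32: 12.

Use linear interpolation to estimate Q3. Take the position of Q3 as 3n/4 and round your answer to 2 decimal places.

21.66

Cumulative frequencies: 14, 30, 56, 78, 90, 102
n = 102; position = 3n/4 = 76.5.
This falls in the class 17 to under 22: L = 17, F = 56, f = 22, h = 5.
Upper quartile ≈ 17 + ((76.5 − 56) / 22) × 5 = 21.6591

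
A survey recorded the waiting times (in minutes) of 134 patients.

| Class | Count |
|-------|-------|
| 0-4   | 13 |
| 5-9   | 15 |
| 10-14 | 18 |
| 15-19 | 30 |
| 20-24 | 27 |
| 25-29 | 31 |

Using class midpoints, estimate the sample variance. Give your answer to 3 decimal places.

Midpoints: 2, 7, 12, 17, 22, 27
n = 134, Σfm = 2288, mean = 17.0746
Σfm² = 47716
Σf(m − x̄)² = Σfm² − (Σfm)²/n = 47716 − 2288²/134 = 8649.2537
Sample variance = 8649.2537 / 133 = 65.0320

65.032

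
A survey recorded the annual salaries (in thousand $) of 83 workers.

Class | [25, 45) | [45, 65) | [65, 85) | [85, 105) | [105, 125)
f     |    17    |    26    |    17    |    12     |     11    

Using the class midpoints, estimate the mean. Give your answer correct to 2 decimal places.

Midpoints: 35, 55, 75, 95, 115
Σfm = 17×35 + 26×55 + 17×75 + 12×95 + 11×115 = 5705
n = Σf = 83
Mean = 5705 / 83 = 68.7349

68.73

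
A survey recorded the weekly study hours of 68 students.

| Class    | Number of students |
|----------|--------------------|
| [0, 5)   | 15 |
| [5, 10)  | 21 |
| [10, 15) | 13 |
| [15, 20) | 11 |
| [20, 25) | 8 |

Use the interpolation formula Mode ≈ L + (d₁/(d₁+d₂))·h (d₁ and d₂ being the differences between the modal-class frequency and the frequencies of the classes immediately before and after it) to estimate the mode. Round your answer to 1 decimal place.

Modal class: [5, 10) (highest frequency 21).
d₁ = 21 − 15 = 6, d₂ = 21 − 13 = 8
Mode ≈ 5 + (6/(6+8)) × 5 = 5 + 2.1429 = 7.1429

7.1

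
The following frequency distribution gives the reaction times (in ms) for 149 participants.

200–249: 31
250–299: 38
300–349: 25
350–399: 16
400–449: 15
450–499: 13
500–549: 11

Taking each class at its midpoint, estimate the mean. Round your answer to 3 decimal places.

334.232

Midpoints: 224.5, 274.5, 324.5, 374.5, 424.5, 474.5, 524.5
Σfm = 31×224.5 + 38×274.5 + 25×324.5 + 16×374.5 + 15×424.5 + 13×474.5 + 11×524.5 = 49800.5
n = Σf = 149
Mean = 49800.5 / 149 = 334.2315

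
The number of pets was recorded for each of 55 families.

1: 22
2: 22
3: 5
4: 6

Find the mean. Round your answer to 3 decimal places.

1.909

Values: 1, 2, 3, 4
Σfx = 22×1 + 22×2 + 5×3 + 6×4 = 105
n = Σf = 55
Mean = 105 / 55 = 1.9091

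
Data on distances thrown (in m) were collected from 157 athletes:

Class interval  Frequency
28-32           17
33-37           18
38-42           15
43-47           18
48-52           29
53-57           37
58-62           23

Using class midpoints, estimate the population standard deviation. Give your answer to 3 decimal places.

Midpoints: 30, 35, 40, 45, 50, 55, 60
n = 157, Σfm = 7415, mean = 47.2293
Σfm² = 365025
Σf(m − x̄)² = Σfm² − (Σfm)²/n = 365025 − 7415²/157 = 14819.7452
Population variance = 14819.7452 / 157 = 94.3933
Standard deviation = √94.3933 = 9.7156

9.716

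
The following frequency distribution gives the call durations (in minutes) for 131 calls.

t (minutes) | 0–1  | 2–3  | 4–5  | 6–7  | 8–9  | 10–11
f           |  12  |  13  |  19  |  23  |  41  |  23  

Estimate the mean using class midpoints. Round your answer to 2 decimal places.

Midpoints: 0.5, 2.5, 4.5, 6.5, 8.5, 10.5
Σfm = 12×0.5 + 13×2.5 + 19×4.5 + 23×6.5 + 41×8.5 + 23×10.5 = 863.5
n = Σf = 131
Mean = 863.5 / 131 = 6.5916

6.59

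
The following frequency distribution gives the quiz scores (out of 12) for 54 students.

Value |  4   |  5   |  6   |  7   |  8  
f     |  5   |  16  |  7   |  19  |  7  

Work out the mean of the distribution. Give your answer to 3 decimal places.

Values: 4, 5, 6, 7, 8
Σfx = 5×4 + 16×5 + 7×6 + 19×7 + 7×8 = 331
n = Σf = 54
Mean = 331 / 54 = 6.1296

6.130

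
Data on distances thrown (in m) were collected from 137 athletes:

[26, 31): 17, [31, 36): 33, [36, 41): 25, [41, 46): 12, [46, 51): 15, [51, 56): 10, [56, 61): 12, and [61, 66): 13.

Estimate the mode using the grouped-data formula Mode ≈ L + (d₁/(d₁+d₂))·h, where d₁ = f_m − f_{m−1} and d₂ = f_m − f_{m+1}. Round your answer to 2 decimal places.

Modal class: [31, 36) (highest frequency 33).
d₁ = 33 − 17 = 16, d₂ = 33 − 25 = 8
Mode ≈ 31 + (16/(16+8)) × 5 = 31 + 3.3333 = 34.3333

34.33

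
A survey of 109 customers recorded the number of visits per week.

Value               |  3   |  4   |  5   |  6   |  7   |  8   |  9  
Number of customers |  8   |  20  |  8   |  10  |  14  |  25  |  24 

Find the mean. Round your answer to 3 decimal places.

6.587

Values: 3, 4, 5, 6, 7, 8, 9
Σfx = 8×3 + 20×4 + 8×5 + 10×6 + 14×7 + 25×8 + 24×9 = 718
n = Σf = 109
Mean = 718 / 109 = 6.5872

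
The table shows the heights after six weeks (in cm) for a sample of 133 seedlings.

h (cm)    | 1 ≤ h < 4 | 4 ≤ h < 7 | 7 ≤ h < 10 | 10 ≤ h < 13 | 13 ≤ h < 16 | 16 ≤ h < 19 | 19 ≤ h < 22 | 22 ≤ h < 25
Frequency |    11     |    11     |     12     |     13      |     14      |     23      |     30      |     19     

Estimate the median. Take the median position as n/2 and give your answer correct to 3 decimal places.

Cumulative frequencies: 11, 22, 34, 47, 61, 84, 114, 133
n = 133; position = n/2 = 66.5.
This falls in the class 16 ≤ h < 19: L = 16, F = 61, f = 23, h = 3.
Median ≈ 16 + ((66.5 − 61) / 23) × 3 = 16.7174

16.717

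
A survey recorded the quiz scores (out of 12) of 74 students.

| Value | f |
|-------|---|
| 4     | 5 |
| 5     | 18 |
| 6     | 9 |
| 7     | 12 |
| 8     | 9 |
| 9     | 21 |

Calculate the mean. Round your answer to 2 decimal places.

Values: 4, 5, 6, 7, 8, 9
Σfx = 5×4 + 18×5 + 9×6 + 12×7 + 9×8 + 21×9 = 509
n = Σf = 74
Mean = 509 / 74 = 6.8784

6.88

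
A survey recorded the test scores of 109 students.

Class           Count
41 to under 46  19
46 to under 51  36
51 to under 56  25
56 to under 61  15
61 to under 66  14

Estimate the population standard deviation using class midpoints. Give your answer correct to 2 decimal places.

Midpoints: 43.5, 48.5, 53.5, 58.5, 63.5
n = 109, Σfm = 5676.5, mean = 52.0780
Σfm² = 299975.25
Σf(m − x̄)² = Σfm² − (Σfm)²/n = 299975.25 − 5676.5²/109 = 4354.5872
Population variance = 4354.5872 / 109 = 39.9503
Standard deviation = √39.9503 = 6.3206

6.32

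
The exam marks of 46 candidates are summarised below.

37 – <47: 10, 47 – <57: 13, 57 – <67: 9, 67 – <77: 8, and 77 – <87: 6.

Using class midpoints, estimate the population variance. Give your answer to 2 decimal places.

Midpoints: 42, 52, 62, 72, 82
n = 46, Σfm = 2722, mean = 59.1739
Σfm² = 169204
Σf(m − x̄)² = Σfm² − (Σfm)²/n = 169204 − 2722²/46 = 8132.6087
Population variance = 8132.6087 / 46 = 176.7958

176.80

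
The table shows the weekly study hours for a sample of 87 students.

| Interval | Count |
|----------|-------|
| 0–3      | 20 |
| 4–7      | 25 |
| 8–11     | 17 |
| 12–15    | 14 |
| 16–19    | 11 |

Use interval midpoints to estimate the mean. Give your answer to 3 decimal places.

Midpoints: 1.5, 5.5, 9.5, 13.5, 17.5
Σfm = 20×1.5 + 25×5.5 + 17×9.5 + 14×13.5 + 11×17.5 = 710.5
n = Σf = 87
Mean = 710.5 / 87 = 8.1667

8.167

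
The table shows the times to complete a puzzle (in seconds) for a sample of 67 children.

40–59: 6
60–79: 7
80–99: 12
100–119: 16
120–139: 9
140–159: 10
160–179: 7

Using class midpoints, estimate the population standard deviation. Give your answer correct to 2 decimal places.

Midpoints: 49.5, 69.5, 89.5, 109.5, 129.5, 149.5, 169.5
n = 67, Σfm = 7456.5, mean = 111.2910
Σfm² = 912026.75
Σf(m − x̄)² = Σfm² − (Σfm)²/n = 912026.75 − 7456.5²/67 = 82185.0746
Population variance = 82185.0746 / 67 = 1226.6429
Standard deviation = √1226.6429 = 35.0235

35.02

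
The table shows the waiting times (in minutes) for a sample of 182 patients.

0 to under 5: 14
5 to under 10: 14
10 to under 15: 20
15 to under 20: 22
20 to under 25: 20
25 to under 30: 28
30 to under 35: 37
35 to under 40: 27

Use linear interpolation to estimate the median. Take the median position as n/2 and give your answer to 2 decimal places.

25.18

Cumulative frequencies: 14, 28, 48, 70, 90, 118, 155, 182
n = 182; position = n/2 = 91.
This falls in the class 25 to under 30: L = 25, F = 90, f = 28, h = 5.
Median ≈ 25 + ((91 − 90) / 28) × 5 = 25.1786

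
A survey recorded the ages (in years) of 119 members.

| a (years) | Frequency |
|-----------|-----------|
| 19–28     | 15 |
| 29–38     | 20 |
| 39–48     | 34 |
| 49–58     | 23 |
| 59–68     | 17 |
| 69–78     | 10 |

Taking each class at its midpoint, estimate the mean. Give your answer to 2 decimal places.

Midpoints: 23.5, 33.5, 43.5, 53.5, 63.5, 73.5
Σfm = 15×23.5 + 20×33.5 + 34×43.5 + 23×53.5 + 17×63.5 + 10×73.5 = 5546.5
n = Σf = 119
Mean = 5546.5 / 119 = 46.6092

46.61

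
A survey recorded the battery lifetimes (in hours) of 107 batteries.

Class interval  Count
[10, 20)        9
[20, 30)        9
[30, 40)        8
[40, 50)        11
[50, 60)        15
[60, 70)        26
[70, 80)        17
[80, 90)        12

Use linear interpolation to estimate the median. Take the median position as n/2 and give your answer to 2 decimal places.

Cumulative frequencies: 9, 18, 26, 37, 52, 78, 95, 107
n = 107; position = n/2 = 53.5.
This falls in the class [60, 70): L = 60, F = 52, f = 26, h = 10.
Median ≈ 60 + ((53.5 − 52) / 26) × 10 = 60.5769

60.58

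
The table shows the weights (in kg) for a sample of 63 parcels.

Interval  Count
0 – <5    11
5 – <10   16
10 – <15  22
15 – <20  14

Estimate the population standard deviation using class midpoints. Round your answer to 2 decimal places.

Midpoints: 2.5, 7.5, 12.5, 17.5
n = 63, Σfm = 667.5, mean = 10.5952
Σfm² = 8693.75
Σf(m − x̄)² = Σfm² − (Σfm)²/n = 8693.75 − 667.5²/63 = 1621.4286
Population variance = 1621.4286 / 63 = 25.7370
Standard deviation = √25.7370 = 5.0732

5.07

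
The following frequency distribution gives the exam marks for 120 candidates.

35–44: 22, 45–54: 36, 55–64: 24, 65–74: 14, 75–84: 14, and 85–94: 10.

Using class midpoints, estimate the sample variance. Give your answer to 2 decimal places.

238.21

Midpoints: 39.5, 49.5, 59.5, 69.5, 79.5, 89.5
n = 120, Σfm = 7060, mean = 58.8333
Σfm² = 443710
Σf(m − x̄)² = Σfm² − (Σfm)²/n = 443710 − 7060²/120 = 28346.6667
Sample variance = 28346.6667 / 119 = 238.2073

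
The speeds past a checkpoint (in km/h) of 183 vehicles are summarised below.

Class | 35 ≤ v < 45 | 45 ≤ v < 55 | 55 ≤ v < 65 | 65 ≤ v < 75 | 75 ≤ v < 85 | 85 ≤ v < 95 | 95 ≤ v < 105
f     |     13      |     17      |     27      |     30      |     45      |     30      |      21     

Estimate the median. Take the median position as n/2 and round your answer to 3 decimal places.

Cumulative frequencies: 13, 30, 57, 87, 132, 162, 183
n = 183; position = n/2 = 91.5.
This falls in the class 75 ≤ v < 85: L = 75, F = 87, f = 45, h = 10.
Median ≈ 75 + ((91.5 − 87) / 45) × 10 = 76.0000

76.000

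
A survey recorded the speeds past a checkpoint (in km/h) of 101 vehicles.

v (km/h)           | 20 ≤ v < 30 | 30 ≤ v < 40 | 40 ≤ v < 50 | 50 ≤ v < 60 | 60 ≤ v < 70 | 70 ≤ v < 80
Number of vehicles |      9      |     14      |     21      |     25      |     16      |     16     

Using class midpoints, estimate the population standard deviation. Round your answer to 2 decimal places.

15.10

Midpoints: 25, 35, 45, 55, 65, 75
n = 101, Σfm = 5275, mean = 52.2277
Σfm² = 298525
Σf(m − x̄)² = Σfm² − (Σfm)²/n = 298525 − 5275²/101 = 23023.7624
Population variance = 23023.7624 / 101 = 227.9580
Standard deviation = √227.9580 = 15.0983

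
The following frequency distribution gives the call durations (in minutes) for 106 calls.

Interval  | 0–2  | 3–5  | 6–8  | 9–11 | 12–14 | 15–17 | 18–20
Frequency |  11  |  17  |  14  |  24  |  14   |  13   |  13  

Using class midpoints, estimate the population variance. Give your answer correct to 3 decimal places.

Midpoints: 1, 4, 7, 10, 13, 16, 19
n = 106, Σfm = 1054, mean = 9.9434
Σfm² = 13756
Σf(m − x̄)² = Σfm² − (Σfm)²/n = 13756 − 1054²/106 = 3275.6604
Population variance = 3275.6604 / 106 = 30.9025

30.902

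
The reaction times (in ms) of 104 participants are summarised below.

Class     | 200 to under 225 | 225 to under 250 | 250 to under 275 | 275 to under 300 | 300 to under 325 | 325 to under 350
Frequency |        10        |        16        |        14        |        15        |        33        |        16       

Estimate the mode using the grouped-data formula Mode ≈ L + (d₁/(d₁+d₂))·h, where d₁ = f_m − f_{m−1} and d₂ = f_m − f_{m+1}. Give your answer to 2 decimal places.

312.86

Modal class: 300 to under 325 (highest frequency 33).
d₁ = 33 − 15 = 18, d₂ = 33 − 16 = 17
Mode ≈ 300 + (18/(18+17)) × 25 = 300 + 12.8571 = 312.8571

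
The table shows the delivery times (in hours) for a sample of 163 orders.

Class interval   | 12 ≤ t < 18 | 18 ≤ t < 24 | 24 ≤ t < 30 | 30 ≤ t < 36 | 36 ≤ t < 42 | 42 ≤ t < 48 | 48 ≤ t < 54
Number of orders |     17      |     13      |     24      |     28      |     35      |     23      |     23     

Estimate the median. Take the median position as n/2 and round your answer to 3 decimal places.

Cumulative frequencies: 17, 30, 54, 82, 117, 140, 163
n = 163; position = n/2 = 81.5.
This falls in the class 30 ≤ t < 36: L = 30, F = 54, f = 28, h = 6.
Median ≈ 30 + ((81.5 − 54) / 28) × 6 = 35.8929

35.893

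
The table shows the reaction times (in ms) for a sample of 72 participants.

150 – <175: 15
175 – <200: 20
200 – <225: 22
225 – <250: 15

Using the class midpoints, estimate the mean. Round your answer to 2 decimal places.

200.35

Midpoints: 162.5, 187.5, 212.5, 237.5
Σfm = 15×162.5 + 20×187.5 + 22×212.5 + 15×237.5 = 14425
n = Σf = 72
Mean = 14425 / 72 = 200.3472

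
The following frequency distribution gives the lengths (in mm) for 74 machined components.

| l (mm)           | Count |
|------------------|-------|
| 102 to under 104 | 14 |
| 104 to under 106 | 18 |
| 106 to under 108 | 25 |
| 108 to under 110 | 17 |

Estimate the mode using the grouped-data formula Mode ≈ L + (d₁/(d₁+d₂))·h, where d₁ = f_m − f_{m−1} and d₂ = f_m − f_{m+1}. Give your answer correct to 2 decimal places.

Modal class: 106 to under 108 (highest frequency 25).
d₁ = 25 − 18 = 7, d₂ = 25 − 17 = 8
Mode ≈ 106 + (7/(7+8)) × 2 = 106 + 0.9333 = 106.9333

106.93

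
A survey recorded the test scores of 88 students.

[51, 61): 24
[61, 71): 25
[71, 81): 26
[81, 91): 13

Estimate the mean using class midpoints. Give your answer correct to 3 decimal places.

Midpoints: 56, 66, 76, 86
Σfm = 24×56 + 25×66 + 26×76 + 13×86 = 6088
n = Σf = 88
Mean = 6088 / 88 = 69.1818

69.182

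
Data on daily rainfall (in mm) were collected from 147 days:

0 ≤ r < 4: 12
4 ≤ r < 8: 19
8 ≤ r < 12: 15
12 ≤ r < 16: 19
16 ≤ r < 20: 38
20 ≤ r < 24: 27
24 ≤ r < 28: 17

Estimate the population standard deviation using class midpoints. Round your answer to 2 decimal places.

7.21

Midpoints: 2, 6, 10, 14, 18, 22, 26
n = 147, Σfm = 2274, mean = 15.4694
Σfm² = 42828
Σf(m − x̄)² = Σfm² − (Σfm)²/n = 42828 − 2274²/147 = 7650.6122
Population variance = 7650.6122 / 147 = 52.0450
Standard deviation = √52.0450 = 7.2142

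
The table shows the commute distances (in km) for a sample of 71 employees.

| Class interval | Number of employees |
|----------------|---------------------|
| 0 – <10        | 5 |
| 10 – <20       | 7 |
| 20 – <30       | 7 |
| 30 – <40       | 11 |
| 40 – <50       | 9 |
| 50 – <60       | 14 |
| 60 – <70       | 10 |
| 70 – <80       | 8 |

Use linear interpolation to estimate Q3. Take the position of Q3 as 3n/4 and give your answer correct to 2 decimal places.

60.25

Cumulative frequencies: 5, 12, 19, 30, 39, 53, 63, 71
n = 71; position = 3n/4 = 53.25.
This falls in the class 60 – <70: L = 60, F = 53, f = 10, h = 10.
Upper quartile ≈ 60 + ((53.25 − 53) / 10) × 10 = 60.2500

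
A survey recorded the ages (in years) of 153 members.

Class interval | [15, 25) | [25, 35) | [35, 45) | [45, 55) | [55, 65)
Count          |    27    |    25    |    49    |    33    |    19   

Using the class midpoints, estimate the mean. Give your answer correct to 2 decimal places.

Midpoints: 20, 30, 40, 50, 60
Σfm = 27×20 + 25×30 + 49×40 + 33×50 + 19×60 = 6040
n = Σf = 153
Mean = 6040 / 153 = 39.4771

39.48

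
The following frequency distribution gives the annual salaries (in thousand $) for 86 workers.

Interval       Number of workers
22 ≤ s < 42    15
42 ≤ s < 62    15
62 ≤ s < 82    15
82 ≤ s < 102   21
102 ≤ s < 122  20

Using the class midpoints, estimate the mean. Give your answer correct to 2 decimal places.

Midpoints: 32, 52, 72, 92, 112
Σfm = 15×32 + 15×52 + 15×72 + 21×92 + 20×112 = 6512
n = Σf = 86
Mean = 6512 / 86 = 75.7209

75.72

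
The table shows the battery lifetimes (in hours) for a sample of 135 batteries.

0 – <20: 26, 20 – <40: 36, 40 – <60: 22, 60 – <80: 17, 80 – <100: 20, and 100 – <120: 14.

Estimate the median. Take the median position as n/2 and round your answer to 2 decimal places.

45.00

Cumulative frequencies: 26, 62, 84, 101, 121, 135
n = 135; position = n/2 = 67.5.
This falls in the class 40 – <60: L = 40, F = 62, f = 22, h = 20.
Median ≈ 40 + ((67.5 − 62) / 22) × 20 = 45.0000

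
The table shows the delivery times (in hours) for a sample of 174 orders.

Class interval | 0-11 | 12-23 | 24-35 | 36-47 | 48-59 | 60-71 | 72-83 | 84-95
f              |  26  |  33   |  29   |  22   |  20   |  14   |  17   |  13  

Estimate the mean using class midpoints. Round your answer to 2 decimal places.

39.98

Midpoints: 5.5, 17.5, 29.5, 41.5, 53.5, 65.5, 77.5, 89.5
Σfm = 26×5.5 + 33×17.5 + 29×29.5 + 22×41.5 + 20×53.5 + 14×65.5 + 17×77.5 + 13×89.5 = 6957
n = Σf = 174
Mean = 6957 / 174 = 39.9828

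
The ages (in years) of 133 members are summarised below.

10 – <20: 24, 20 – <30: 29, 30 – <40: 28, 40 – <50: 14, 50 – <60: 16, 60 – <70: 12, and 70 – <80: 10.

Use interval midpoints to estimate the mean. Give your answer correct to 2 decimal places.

Midpoints: 15, 25, 35, 45, 55, 65, 75
Σfm = 24×15 + 29×25 + 28×35 + 14×45 + 16×55 + 12×65 + 10×75 = 5105
n = Σf = 133
Mean = 5105 / 133 = 38.3835

38.38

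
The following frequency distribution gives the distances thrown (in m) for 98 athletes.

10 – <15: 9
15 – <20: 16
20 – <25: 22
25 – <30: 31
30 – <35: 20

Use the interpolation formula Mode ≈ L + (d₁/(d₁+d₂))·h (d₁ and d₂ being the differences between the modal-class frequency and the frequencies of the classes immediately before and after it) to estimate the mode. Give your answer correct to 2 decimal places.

Modal class: 25 – <30 (highest frequency 31).
d₁ = 31 − 22 = 9, d₂ = 31 − 20 = 11
Mode ≈ 25 + (9/(9+11)) × 5 = 25 + 2.2500 = 27.2500

27.25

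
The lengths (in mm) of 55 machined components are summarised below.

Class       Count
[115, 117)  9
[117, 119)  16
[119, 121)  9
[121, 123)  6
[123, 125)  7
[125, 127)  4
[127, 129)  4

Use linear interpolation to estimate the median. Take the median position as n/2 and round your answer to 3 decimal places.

119.556

Cumulative frequencies: 9, 25, 34, 40, 47, 51, 55
n = 55; position = n/2 = 27.5.
This falls in the class [119, 121): L = 119, F = 25, f = 9, h = 2.
Median ≈ 119 + ((27.5 − 25) / 9) × 2 = 119.5556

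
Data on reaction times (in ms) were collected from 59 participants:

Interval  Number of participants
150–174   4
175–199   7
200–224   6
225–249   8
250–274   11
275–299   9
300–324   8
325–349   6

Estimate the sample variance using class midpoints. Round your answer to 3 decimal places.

Midpoints: 162, 187, 212, 237, 262, 287, 312, 337
n = 59, Σfm = 15108, mean = 256.0678
Σfm² = 4025346
Σf(m − x̄)² = Σfm² − (Σfm)²/n = 4025346 − 15108²/59 = 156673.7288
Sample variance = 156673.7288 / 58 = 2701.2712

2701.271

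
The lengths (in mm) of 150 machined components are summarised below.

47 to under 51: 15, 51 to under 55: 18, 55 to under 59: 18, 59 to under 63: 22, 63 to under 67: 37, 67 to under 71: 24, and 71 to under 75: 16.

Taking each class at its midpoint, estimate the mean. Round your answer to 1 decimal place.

61.9

Midpoints: 49, 53, 57, 61, 65, 69, 73
Σfm = 15×49 + 18×53 + 18×57 + 22×61 + 37×65 + 24×69 + 16×73 = 9286
n = Σf = 150
Mean = 9286 / 150 = 61.9067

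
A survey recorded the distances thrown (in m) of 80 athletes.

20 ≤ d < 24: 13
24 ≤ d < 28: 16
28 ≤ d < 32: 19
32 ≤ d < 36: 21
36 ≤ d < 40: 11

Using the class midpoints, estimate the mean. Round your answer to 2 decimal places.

30.05

Midpoints: 22, 26, 30, 34, 38
Σfm = 13×22 + 16×26 + 19×30 + 21×34 + 11×38 = 2404
n = Σf = 80
Mean = 2404 / 80 = 30.0500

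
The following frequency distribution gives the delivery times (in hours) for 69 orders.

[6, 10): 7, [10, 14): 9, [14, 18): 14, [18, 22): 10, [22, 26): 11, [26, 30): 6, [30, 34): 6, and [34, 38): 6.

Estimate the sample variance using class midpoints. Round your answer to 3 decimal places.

Midpoints: 8, 12, 16, 20, 24, 28, 32, 36
n = 69, Σfm = 1428, mean = 20.6957
Σfm² = 34288
Σf(m − x̄)² = Σfm² − (Σfm)²/n = 34288 − 1428²/69 = 4734.6087
Sample variance = 4734.6087 / 68 = 69.6266

69.627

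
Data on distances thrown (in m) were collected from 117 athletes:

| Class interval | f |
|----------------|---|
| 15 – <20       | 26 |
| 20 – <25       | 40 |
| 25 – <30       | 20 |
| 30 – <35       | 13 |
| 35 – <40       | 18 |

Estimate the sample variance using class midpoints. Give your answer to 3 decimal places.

45.948

Midpoints: 17.5, 22.5, 27.5, 32.5, 37.5
n = 117, Σfm = 3002.5, mean = 25.6624
Σfm² = 82381.25
Σf(m − x̄)² = Σfm² − (Σfm)²/n = 82381.25 − 3002.5²/117 = 5329.9145
Sample variance = 5329.9145 / 116 = 45.9475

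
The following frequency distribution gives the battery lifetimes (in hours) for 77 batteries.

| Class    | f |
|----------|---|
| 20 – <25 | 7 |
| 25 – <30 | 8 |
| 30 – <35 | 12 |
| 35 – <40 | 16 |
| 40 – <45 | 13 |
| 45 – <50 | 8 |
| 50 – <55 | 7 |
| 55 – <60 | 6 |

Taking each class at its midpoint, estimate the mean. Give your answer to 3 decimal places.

39.123

Midpoints: 22.5, 27.5, 32.5, 37.5, 42.5, 47.5, 52.5, 57.5
Σfm = 7×22.5 + 8×27.5 + 12×32.5 + 16×37.5 + 13×42.5 + 8×47.5 + 7×52.5 + 6×57.5 = 3012.5
n = Σf = 77
Mean = 3012.5 / 77 = 39.1234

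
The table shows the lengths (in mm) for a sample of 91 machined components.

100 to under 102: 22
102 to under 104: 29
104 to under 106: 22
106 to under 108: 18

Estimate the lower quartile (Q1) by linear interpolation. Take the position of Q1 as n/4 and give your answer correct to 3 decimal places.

102.052

Cumulative frequencies: 22, 51, 73, 91
n = 91; position = n/4 = 22.75.
This falls in the class 102 to under 104: L = 102, F = 22, f = 29, h = 2.
Lower quartile ≈ 102 + ((22.75 − 22) / 29) × 2 = 102.0517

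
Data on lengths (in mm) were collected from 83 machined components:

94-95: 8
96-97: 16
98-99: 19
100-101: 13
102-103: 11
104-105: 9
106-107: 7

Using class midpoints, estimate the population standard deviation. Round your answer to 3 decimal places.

Midpoints: 94.5, 96.5, 98.5, 100.5, 102.5, 104.5, 106.5
n = 83, Σfm = 8291.5, mean = 99.8976
Σfm² = 829330.75
Σf(m − x̄)² = Σfm² − (Σfm)²/n = 829330.75 − 8291.5²/83 = 1029.8795
Population variance = 1029.8795 / 83 = 12.4082
Standard deviation = √12.4082 = 3.5225

3.523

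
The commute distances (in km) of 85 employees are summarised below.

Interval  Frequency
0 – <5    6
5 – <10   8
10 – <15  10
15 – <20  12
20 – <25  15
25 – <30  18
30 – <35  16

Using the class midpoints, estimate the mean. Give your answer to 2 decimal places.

20.74

Midpoints: 2.5, 7.5, 12.5, 17.5, 22.5, 27.5, 32.5
Σfm = 6×2.5 + 8×7.5 + 10×12.5 + 12×17.5 + 15×22.5 + 18×27.5 + 16×32.5 = 1762.5
n = Σf = 85
Mean = 1762.5 / 85 = 20.7353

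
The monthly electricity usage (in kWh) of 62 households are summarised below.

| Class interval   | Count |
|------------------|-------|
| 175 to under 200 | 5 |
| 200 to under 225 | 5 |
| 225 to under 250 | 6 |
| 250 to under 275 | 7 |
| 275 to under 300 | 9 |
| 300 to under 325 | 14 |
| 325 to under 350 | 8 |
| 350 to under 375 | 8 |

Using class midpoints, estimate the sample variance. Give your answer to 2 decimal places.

2807.38

Midpoints: 187.5, 212.5, 237.5, 262.5, 287.5, 312.5, 337.5, 362.5
n = 62, Σfm = 17825, mean = 287.5000
Σfm² = 5295937.5
Σf(m − x̄)² = Σfm² − (Σfm)²/n = 5295937.5 − 17825²/62 = 171250.0000
Sample variance = 171250.0000 / 61 = 2807.3770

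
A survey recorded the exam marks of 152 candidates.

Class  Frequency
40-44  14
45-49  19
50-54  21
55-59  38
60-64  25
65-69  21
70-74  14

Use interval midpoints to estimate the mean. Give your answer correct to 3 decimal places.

57.263

Midpoints: 42, 47, 52, 57, 62, 67, 72
Σfm = 14×42 + 19×47 + 21×52 + 38×57 + 25×62 + 21×67 + 14×72 = 8704
n = Σf = 152
Mean = 8704 / 152 = 57.2632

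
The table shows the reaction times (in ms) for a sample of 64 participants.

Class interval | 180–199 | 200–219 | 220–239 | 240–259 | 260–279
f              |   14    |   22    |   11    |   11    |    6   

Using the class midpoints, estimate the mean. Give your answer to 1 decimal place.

Midpoints: 189.5, 209.5, 229.5, 249.5, 269.5
Σfm = 14×189.5 + 22×209.5 + 11×229.5 + 11×249.5 + 6×269.5 = 14148
n = Σf = 64
Mean = 14148 / 64 = 221.0625

221.1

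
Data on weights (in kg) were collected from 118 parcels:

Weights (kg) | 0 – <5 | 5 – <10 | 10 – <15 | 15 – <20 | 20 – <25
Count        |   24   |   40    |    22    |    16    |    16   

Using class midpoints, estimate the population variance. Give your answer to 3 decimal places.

Midpoints: 2.5, 7.5, 12.5, 17.5, 22.5
n = 118, Σfm = 1275, mean = 10.8051
Σfm² = 18837.5
Σf(m − x̄)² = Σfm² − (Σfm)²/n = 18837.5 − 1275²/118 = 5061.0169
Population variance = 5061.0169 / 118 = 42.8900

42.890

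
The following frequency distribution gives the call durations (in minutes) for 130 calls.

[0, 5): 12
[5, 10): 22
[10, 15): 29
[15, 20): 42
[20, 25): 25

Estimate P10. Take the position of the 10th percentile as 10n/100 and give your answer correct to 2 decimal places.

5.23

Cumulative frequencies: 12, 34, 63, 105, 130
n = 130; position = 10n/100 = 13.
This falls in the class [5, 10): L = 5, F = 12, f = 22, h = 5.
10th percentile ≈ 5 + ((13 − 12) / 22) × 5 = 5.2273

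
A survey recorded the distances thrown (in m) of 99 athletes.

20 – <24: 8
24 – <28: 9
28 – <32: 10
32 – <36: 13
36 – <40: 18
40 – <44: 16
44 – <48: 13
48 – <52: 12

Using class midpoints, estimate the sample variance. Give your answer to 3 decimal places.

Midpoints: 22, 26, 30, 34, 38, 42, 46, 50
n = 99, Σfm = 3706, mean = 37.4343
Σfm² = 145708
Σf(m − x̄)² = Σfm² − (Σfm)²/n = 145708 − 3706²/99 = 6976.3232
Sample variance = 6976.3232 / 98 = 71.1870

71.187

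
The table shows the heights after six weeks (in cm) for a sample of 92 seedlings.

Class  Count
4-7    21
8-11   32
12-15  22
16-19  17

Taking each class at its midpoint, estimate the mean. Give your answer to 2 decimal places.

Midpoints: 5.5, 9.5, 13.5, 17.5
Σfm = 21×5.5 + 32×9.5 + 22×13.5 + 17×17.5 = 1014
n = Σf = 92
Mean = 1014 / 92 = 11.0217

11.02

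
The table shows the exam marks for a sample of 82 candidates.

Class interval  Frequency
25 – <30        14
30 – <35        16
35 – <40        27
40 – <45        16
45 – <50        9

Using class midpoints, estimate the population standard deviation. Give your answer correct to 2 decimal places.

6.12

Midpoints: 27.5, 32.5, 37.5, 42.5, 47.5
n = 82, Σfm = 3025, mean = 36.8902
Σfm² = 114662.5
Σf(m − x̄)² = Σfm² − (Σfm)²/n = 114662.5 − 3025²/82 = 3069.5122
Population variance = 3069.5122 / 82 = 37.4331
Standard deviation = √37.4331 = 6.1183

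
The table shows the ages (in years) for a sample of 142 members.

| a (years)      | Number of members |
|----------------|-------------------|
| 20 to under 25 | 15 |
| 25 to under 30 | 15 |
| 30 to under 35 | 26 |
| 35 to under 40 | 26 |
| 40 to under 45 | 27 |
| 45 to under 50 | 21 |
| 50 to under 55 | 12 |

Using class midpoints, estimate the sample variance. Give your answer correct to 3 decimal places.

77.994

Midpoints: 22.5, 27.5, 32.5, 37.5, 42.5, 47.5, 52.5
n = 142, Σfm = 5345, mean = 37.6408
Σfm² = 212187.5
Σf(m − x̄)² = Σfm² − (Σfm)²/n = 212187.5 − 5345²/142 = 10997.1831
Sample variance = 10997.1831 / 141 = 77.9942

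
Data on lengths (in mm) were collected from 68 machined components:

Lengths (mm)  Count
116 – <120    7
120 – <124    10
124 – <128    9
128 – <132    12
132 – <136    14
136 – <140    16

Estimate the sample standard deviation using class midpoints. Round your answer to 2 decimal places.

Midpoints: 118, 122, 126, 130, 134, 138
n = 68, Σfm = 8824, mean = 129.7647
Σfm² = 1148080
Σf(m − x̄)² = Σfm² − (Σfm)²/n = 1148080 − 8824²/68 = 3036.2353
Sample variance = 3036.2353 / 67 = 45.3169
Standard deviation = √45.3169 = 6.7318

6.73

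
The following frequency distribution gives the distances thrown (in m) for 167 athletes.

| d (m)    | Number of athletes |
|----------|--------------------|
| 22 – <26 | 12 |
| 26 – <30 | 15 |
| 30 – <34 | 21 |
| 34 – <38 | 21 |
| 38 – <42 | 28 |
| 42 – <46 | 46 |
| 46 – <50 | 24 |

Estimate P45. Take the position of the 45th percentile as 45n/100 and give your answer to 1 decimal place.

38.9

Cumulative frequencies: 12, 27, 48, 69, 97, 143, 167
n = 167; position = 45n/100 = 75.15.
This falls in the class 38 – <42: L = 38, F = 69, f = 28, h = 4.
45th percentile ≈ 38 + ((75.15 − 69) / 28) × 4 = 38.8786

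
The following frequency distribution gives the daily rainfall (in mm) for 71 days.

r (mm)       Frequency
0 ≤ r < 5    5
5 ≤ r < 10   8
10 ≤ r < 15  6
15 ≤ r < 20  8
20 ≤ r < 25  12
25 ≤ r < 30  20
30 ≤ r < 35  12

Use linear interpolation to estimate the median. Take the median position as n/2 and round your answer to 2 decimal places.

23.54

Cumulative frequencies: 5, 13, 19, 27, 39, 59, 71
n = 71; position = n/2 = 35.5.
This falls in the class 20 ≤ r < 25: L = 20, F = 27, f = 12, h = 5.
Median ≈ 20 + ((35.5 − 27) / 12) × 5 = 23.5417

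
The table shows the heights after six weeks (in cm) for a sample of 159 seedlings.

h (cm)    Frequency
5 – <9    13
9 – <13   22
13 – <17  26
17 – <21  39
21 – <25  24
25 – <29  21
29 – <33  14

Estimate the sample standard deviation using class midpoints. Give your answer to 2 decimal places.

Midpoints: 7, 11, 15, 19, 23, 27, 31
n = 159, Σfm = 3017, mean = 18.9748
Σfm² = 64687
Σf(m − x̄)² = Σfm² − (Σfm)²/n = 64687 − 3017²/159 = 7439.8994
Sample variance = 7439.8994 / 158 = 47.0880
Standard deviation = √47.0880 = 6.8621

6.86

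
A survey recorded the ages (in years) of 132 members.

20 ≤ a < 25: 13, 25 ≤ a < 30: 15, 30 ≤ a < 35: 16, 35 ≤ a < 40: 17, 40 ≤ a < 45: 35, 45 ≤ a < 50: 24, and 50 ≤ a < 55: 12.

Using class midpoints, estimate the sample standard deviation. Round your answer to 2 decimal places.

Midpoints: 22.5, 27.5, 32.5, 37.5, 42.5, 47.5, 52.5
n = 132, Σfm = 5120, mean = 38.7879
Σfm² = 209175
Σf(m − x̄)² = Σfm² − (Σfm)²/n = 209175 − 5120²/132 = 10581.0606
Sample variance = 10581.0606 / 131 = 80.7715
Standard deviation = √80.7715 = 8.9873

8.99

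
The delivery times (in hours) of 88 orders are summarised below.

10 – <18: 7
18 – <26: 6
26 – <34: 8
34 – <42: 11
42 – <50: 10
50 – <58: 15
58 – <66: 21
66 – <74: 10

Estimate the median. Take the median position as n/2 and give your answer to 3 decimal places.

Cumulative frequencies: 7, 13, 21, 32, 42, 57, 78, 88
n = 88; position = n/2 = 44.
This falls in the class 50 – <58: L = 50, F = 42, f = 15, h = 8.
Median ≈ 50 + ((44 − 42) / 15) × 8 = 51.0667

51.067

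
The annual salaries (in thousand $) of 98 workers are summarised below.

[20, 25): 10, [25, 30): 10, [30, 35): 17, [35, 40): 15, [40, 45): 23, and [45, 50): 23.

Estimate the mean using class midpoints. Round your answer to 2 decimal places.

Midpoints: 22.5, 27.5, 32.5, 37.5, 42.5, 47.5
Σfm = 10×22.5 + 10×27.5 + 17×32.5 + 15×37.5 + 23×42.5 + 23×47.5 = 3685
n = Σf = 98
Mean = 3685 / 98 = 37.6020

37.60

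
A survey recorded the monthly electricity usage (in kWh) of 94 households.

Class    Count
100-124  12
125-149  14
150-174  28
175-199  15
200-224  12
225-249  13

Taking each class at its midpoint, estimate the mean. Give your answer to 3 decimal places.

Midpoints: 112, 137, 162, 187, 212, 237
Σfm = 12×112 + 14×137 + 28×162 + 15×187 + 12×212 + 13×237 = 16228
n = Σf = 94
Mean = 16228 / 94 = 172.6383

172.638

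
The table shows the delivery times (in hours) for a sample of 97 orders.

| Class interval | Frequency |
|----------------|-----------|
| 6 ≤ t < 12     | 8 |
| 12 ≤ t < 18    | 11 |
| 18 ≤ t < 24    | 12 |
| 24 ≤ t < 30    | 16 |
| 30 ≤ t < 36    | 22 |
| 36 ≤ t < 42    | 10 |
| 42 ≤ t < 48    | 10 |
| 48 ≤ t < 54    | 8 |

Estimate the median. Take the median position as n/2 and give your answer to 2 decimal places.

30.41

Cumulative frequencies: 8, 19, 31, 47, 69, 79, 89, 97
n = 97; position = n/2 = 48.5.
This falls in the class 30 ≤ t < 36: L = 30, F = 47, f = 22, h = 6.
Median ≈ 30 + ((48.5 − 47) / 22) × 6 = 30.4091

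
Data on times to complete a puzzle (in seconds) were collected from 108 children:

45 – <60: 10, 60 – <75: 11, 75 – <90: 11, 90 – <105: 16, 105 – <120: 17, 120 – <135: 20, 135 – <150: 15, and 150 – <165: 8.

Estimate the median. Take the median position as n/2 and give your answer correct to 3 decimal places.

Cumulative frequencies: 10, 21, 32, 48, 65, 85, 100, 108
n = 108; position = n/2 = 54.
This falls in the class 105 – <120: L = 105, F = 48, f = 17, h = 15.
Median ≈ 105 + ((54 − 48) / 17) × 15 = 110.2941

110.294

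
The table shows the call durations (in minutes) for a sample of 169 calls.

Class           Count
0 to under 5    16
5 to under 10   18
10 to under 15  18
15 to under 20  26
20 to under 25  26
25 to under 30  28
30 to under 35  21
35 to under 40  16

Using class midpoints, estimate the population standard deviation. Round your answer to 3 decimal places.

Midpoints: 2.5, 7.5, 12.5, 17.5, 22.5, 27.5, 32.5, 37.5
n = 169, Σfm = 3492.5, mean = 20.6657
Σfm² = 90906.25
Σf(m − x̄)² = Σfm² − (Σfm)²/n = 90906.25 − 3492.5²/169 = 18731.3609
Population variance = 18731.3609 / 169 = 110.8365
Standard deviation = √110.8365 = 10.5279

10.528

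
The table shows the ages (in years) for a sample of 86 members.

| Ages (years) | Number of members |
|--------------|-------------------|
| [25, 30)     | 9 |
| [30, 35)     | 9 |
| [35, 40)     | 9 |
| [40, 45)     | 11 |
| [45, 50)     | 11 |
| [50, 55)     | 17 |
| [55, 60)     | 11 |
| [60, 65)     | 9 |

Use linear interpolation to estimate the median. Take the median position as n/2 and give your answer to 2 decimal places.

47.27

Cumulative frequencies: 9, 18, 27, 38, 49, 66, 77, 86
n = 86; position = n/2 = 43.
This falls in the class [45, 50): L = 45, F = 38, f = 11, h = 5.
Median ≈ 45 + ((43 − 38) / 11) × 5 = 47.2727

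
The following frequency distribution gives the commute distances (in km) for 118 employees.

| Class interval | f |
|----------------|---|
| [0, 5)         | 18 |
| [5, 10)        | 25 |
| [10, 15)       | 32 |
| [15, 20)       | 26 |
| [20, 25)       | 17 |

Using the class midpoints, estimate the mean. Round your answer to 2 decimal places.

12.46

Midpoints: 2.5, 7.5, 12.5, 17.5, 22.5
Σfm = 18×2.5 + 25×7.5 + 32×12.5 + 26×17.5 + 17×22.5 = 1470
n = Σf = 118
Mean = 1470 / 118 = 12.4576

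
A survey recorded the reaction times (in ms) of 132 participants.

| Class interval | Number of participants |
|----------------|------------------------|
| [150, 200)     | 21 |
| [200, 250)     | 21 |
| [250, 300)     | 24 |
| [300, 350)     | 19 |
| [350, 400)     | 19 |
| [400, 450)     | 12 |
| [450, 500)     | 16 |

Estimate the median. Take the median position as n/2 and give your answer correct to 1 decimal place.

300.0

Cumulative frequencies: 21, 42, 66, 85, 104, 116, 132
n = 132; position = n/2 = 66.
This falls in the class [250, 300): L = 250, F = 42, f = 24, h = 50.
Median ≈ 250 + ((66 − 42) / 24) × 50 = 300.0000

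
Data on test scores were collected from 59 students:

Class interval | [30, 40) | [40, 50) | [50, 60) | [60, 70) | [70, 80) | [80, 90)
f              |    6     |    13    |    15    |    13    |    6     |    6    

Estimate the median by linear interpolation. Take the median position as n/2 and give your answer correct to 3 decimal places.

57.000

Cumulative frequencies: 6, 19, 34, 47, 53, 59
n = 59; position = n/2 = 29.5.
This falls in the class [50, 60): L = 50, F = 19, f = 15, h = 10.
Median ≈ 50 + ((29.5 − 19) / 15) × 10 = 57.0000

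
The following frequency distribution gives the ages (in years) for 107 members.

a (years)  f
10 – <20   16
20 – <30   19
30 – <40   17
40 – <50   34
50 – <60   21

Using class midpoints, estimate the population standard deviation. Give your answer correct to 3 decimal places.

Midpoints: 15, 25, 35, 45, 55
n = 107, Σfm = 3995, mean = 37.3364
Σfm² = 168675
Σf(m − x̄)² = Σfm² − (Σfm)²/n = 168675 − 3995²/107 = 19515.8879
Population variance = 19515.8879 / 107 = 182.3915
Standard deviation = √182.3915 = 13.5052

13.505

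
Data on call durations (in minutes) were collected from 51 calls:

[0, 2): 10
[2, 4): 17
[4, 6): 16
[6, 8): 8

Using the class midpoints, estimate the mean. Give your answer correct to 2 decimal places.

Midpoints: 1, 3, 5, 7
Σfm = 10×1 + 17×3 + 16×5 + 8×7 = 197
n = Σf = 51
Mean = 197 / 51 = 3.8627

3.86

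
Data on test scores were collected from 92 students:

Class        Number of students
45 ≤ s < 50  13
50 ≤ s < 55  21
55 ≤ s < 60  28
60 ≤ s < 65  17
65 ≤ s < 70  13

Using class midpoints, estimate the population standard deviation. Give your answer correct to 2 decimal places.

Midpoints: 47.5, 52.5, 57.5, 62.5, 67.5
n = 92, Σfm = 5270, mean = 57.2826
Σfm² = 305425
Σf(m − x̄)² = Σfm² − (Σfm)²/n = 305425 − 5270²/92 = 3545.6522
Population variance = 3545.6522 / 92 = 38.5397
Standard deviation = √38.5397 = 6.2080

6.21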